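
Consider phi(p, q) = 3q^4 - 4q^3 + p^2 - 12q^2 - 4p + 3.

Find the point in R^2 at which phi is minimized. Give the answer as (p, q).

(2, 2)

phi(p,q) separates as A(p) + B(q) + 3, so its minimum is min A + min B + 3.
A'(p) = 2p - 4 vanishes at p ∈ {2}; B'(q) = 12q(q - 2)(q + 1) vanishes at q ∈ {-1, 0, 2}.
Local minima of A (where A''>0): A(2)=-4. Local minima of B: B(-1)=-5, B(2)=-32.
So the global minimum of phi is A(2) + B(2) + 3 = -4 − 32 + 3 = -33, attained at (2, 2).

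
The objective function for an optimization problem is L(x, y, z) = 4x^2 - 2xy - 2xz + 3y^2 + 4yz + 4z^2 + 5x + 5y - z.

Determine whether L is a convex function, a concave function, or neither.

convex

L is quadratic, so its Hessian is the constant matrix H = [[8, -2, -2], [-2, 6, 4], [-2, 4, 8]].
Leading principal minors: 8, 44, 232.
All positive ⇒ H ≻ 0 ⇒ convex.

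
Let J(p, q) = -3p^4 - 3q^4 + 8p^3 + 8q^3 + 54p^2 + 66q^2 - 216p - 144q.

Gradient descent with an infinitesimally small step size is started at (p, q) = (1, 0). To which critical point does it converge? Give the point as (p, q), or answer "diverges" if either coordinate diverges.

J is separable, so gradient descent decouples: p follows -∂J/∂p, q follows -∂J/∂q.
∂J/∂p = -12(p - 3)(p - 2)(p + 3); at p=1 this is -96, so p increases.
∂J/∂q = -12(q - 4)(q - 1)(q + 3); at q=0 this is -144, so q increases.
p converges to its nearest critical value 2 (a local min of the p-part); q converges to 1. The iterate converges to (2, 1).

(2, 1)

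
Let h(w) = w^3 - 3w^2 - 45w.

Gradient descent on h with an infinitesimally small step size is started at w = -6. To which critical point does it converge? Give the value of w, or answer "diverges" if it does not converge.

h'(w) = 3(w - 5)(w + 3), so h'(-6) = 99.
Gradient descent moves in the -h' direction, i.e. w is decreasing.
There is no critical point below w=-6, and h' keeps the same sign, so the iterate runs off to −∞.

diverges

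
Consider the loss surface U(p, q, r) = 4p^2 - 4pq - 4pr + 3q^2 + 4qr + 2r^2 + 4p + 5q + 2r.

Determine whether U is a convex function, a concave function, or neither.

convex

U is quadratic, so its Hessian is the constant matrix H = [[8, -4, -4], [-4, 6, 4], [-4, 4, 4]].
Leading principal minors: 8, 32, 32.
All positive ⇒ H ≻ 0 ⇒ convex.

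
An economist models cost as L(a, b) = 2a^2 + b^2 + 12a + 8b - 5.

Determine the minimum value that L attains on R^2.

L(a,b) separates as P(a) + Q(b) − 5, so its minimum is min P + min Q − 5.
P'(a) = 4a + 12 vanishes at a ∈ {-3}; Q'(b) = 2b + 8 vanishes at b ∈ {-4}.
Local minima of P (where P''>0): P(-3)=-18. Local minima of Q: Q(-4)=-16.
So the global minimum of L is P(-3) + Q(-4) − 5 = -18 − 16 − 5 = -39, attained at (-3, -4).

-39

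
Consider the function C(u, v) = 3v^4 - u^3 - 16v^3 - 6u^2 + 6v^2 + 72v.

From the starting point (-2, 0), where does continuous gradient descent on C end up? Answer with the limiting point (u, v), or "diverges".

(-4, -1)

C is separable, so gradient descent decouples: u follows -∂C/∂u, v follows -∂C/∂v.
∂C/∂u = -3u(u + 4); at u=-2 this is 12, so u decreases.
∂C/∂v = 12(v - 3)(v - 2)(v + 1); at v=0 this is 72, so v decreases.
u converges to its nearest critical value -4 (a local min of the u-part); v converges to -1. The iterate converges to (-4, -1).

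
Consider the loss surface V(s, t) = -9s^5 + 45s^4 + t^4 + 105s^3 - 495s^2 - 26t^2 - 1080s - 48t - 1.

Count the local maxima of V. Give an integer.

2

V separates as a function of s plus a function of t, so ∇V=0 decouples.
∂V/∂s = -45(s - 4)(s - 3)(s + 1)(s + 2) = 0 at s ∈ {-2, -1, 3, 4}; ∂V/∂t = 4(t - 4)(t + 1)(t + 3) = 0 at t ∈ {-3, -1, 4}.
The Hessian is diagonal: diag(V_ss, V_tt). Second derivatives: V_ss(-2)=1350, V_ss(-1)=-900, V_ss(3)=900, V_ss(4)=-1350; V_tt(-3)=56, V_tt(-1)=-40, V_tt(4)=140.
Local maxima occur where both diagonal entries negative: (-1, -1), (4, -1). Count: 2.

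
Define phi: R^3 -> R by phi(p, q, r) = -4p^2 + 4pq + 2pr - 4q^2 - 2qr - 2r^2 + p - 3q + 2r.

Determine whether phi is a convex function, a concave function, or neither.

concave

phi is quadratic, so its Hessian is the constant matrix H = [[-8, 4, 2], [4, -8, -2], [2, -2, -4]].
Leading principal minors: -8, 48, -160.
Signs alternate −, +, − ⇒ H ≺ 0 ⇒ concave.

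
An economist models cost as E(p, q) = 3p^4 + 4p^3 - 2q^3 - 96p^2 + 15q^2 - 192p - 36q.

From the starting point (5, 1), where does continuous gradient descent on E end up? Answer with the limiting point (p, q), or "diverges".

(4, 2)

E is separable, so gradient descent decouples: p follows -∂E/∂p, q follows -∂E/∂q.
∂E/∂p = 12(p - 4)(p + 1)(p + 4); at p=5 this is 648, so p decreases.
∂E/∂q = -6(q - 3)(q - 2); at q=1 this is -12, so q increases.
p converges to its nearest critical value 4 (a local min of the p-part); q converges to 2. The iterate converges to (4, 2).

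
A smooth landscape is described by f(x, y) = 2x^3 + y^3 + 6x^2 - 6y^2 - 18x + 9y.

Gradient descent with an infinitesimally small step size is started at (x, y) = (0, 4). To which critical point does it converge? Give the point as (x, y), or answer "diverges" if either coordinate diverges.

f is separable, so gradient descent decouples: x follows -∂f/∂x, y follows -∂f/∂y.
∂f/∂x = 6(x - 1)(x + 3); at x=0 this is -18, so x increases.
∂f/∂y = 3(y - 3)(y - 1); at y=4 this is 9, so y decreases.
x converges to its nearest critical value 1 (a local min of the x-part); y converges to 3. The iterate converges to (1, 3).

(1, 3)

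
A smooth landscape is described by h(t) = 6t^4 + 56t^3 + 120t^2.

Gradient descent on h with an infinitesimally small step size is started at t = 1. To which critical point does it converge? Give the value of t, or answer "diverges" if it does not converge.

h'(t) = 24t(t + 2)(t + 5), so h'(1) = 432.
Gradient descent moves in the -h' direction, i.e. t is decreasing.
The nearest critical point in that direction is t = 0, where h'' = 240 > 0 (a local minimum). The iterate converges there.

0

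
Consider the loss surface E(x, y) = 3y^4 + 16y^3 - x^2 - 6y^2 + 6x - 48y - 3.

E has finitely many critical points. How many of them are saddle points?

2

E separates as a function of x plus a function of y, so ∇E=0 decouples.
∂E/∂x = -2(x - 3) = 0 at x ∈ {3}; ∂E/∂y = 12(y - 1)(y + 1)(y + 4) = 0 at y ∈ {-4, -1, 1}.
The Hessian is diagonal: diag(E_xx, E_yy). Second derivatives: E_xx(3)=-2; E_yy(-4)=180, E_yy(-1)=-72, E_yy(1)=120.
Saddle points occur where the two diagonal entries have opposite signs: (3, -4), (3, 1). Count: 2.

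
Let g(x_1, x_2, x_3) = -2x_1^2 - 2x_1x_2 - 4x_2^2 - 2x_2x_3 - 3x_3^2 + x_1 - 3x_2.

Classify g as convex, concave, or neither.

g is quadratic, so its Hessian is the constant matrix H = [[-4, -2, 0], [-2, -8, -2], [0, -2, -6]].
Leading principal minors: -4, 28, -152.
Signs alternate −, +, − ⇒ H ≺ 0 ⇒ concave.

concave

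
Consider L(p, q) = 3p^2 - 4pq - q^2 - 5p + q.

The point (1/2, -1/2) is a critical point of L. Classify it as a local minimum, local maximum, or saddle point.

The Hessian of L is constant: H = [[6, -4], [-4, -2]].
det(H) = 6·(-2) − (-4)² = -28.
Since det(H) < 0, H is indefinite and the critical point is a saddle point.

saddle point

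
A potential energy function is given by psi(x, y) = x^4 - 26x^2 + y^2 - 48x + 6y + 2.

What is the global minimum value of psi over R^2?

psi(x,y) separates as P(x) + Q(y) + 2, so its minimum is min P + min Q + 2.
P'(x) = 4(x - 4)(x + 1)(x + 3) vanishes at x ∈ {-3, -1, 4}; Q'(y) = 2y + 6 vanishes at y ∈ {-3}.
Local minima of P (where P''>0): P(-3)=-9, P(4)=-352. Local minima of Q: Q(-3)=-9.
So the global minimum of psi is P(4) + Q(-3) + 2 = -352 − 9 + 2 = -359, attained at (4, -3).

-359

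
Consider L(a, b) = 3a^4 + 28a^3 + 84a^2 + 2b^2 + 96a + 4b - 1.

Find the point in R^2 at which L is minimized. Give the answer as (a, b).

L(a,b) separates as P(a) + Q(b) − 1, so its minimum is min P + min Q − 1.
P'(a) = 12(a + 1)(a + 2)(a + 4) vanishes at a ∈ {-4, -2, -1}; Q'(b) = 4b + 4 vanishes at b ∈ {-1}.
Local minima of P (where P''>0): P(-4)=-64, P(-1)=-37. Local minima of Q: Q(-1)=-2.
So the global minimum of L is P(-4) + Q(-1) − 1 = -64 − 2 − 1 = -67, attained at (-4, -1).

(-4, -1)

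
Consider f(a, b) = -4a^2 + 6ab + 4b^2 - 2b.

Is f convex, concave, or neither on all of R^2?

neither

f is quadratic, so its Hessian is the constant matrix H = [[-8, 6], [6, 8]].
det(H) = -100, tr(H) = 0.
det(H) < 0, so H is indefinite: neither convex nor concave.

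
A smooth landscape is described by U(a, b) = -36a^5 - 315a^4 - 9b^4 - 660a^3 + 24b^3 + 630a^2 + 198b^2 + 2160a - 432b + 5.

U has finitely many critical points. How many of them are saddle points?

U separates as a function of a plus a function of b, so ∇U=0 decouples.
∂U/∂a = -180(a - 1)(a + 1)(a + 3)(a + 4) = 0 at a ∈ {-4, -3, -1, 1}; ∂U/∂b = -36(b - 4)(b - 1)(b + 3) = 0 at b ∈ {-3, 1, 4}.
The Hessian is diagonal: diag(U_aa, U_bb). Second derivatives: U_aa(-4)=2700, U_aa(-3)=-1440, U_aa(-1)=2160, U_aa(1)=-7200; U_bb(-3)=-1008, U_bb(1)=432, U_bb(4)=-756.
Saddle points occur where the two diagonal entries have opposite signs: (-4, -3), (-4, 4), (-3, 1), (-1, -3), (-1, 4), (1, 1). Count: 6.

6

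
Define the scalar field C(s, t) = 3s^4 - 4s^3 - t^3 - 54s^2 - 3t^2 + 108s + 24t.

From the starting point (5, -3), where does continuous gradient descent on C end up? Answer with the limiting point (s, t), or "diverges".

C is separable, so gradient descent decouples: s follows -∂C/∂s, t follows -∂C/∂t.
∂C/∂s = 12(s - 3)(s - 1)(s + 3); at s=5 this is 768, so s decreases.
∂C/∂t = -3(t - 2)(t + 4); at t=-3 this is 15, so t decreases.
s converges to its nearest critical value 3 (a local min of the s-part); t converges to -4. The iterate converges to (3, -4).

(3, -4)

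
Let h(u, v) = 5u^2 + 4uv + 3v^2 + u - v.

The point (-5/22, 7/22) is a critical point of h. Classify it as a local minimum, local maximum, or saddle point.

local minimum

The Hessian of h is constant: H = [[10, 4], [4, 6]].
det(H) = 10·6 − 4² = 44.
det(H) > 0 and tr(H) = 16 > 0, so H is positive definite and the point is a local minimum.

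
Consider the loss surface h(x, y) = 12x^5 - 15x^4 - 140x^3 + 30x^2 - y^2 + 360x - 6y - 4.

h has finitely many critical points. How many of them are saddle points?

h separates as a function of x plus a function of y, so ∇h=0 decouples.
∂h/∂x = 60(x - 3)(x - 1)(x + 1)(x + 2) = 0 at x ∈ {-2, -1, 1, 3}; ∂h/∂y = -2(y + 3) = 0 at y ∈ {-3}.
The Hessian is diagonal: diag(h_xx, h_yy). Second derivatives: h_xx(-2)=-900, h_xx(-1)=480, h_xx(1)=-720, h_xx(3)=2400; h_yy(-3)=-2.
Saddle points occur where the two diagonal entries have opposite signs: (-1, -3), (3, -3). Count: 2.

2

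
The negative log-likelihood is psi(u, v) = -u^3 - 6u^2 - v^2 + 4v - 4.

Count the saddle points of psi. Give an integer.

psi separates as a function of u plus a function of v, so ∇psi=0 decouples.
∂psi/∂u = -3u(u + 4) = 0 at u ∈ {-4, 0}; ∂psi/∂v = -2(v - 2) = 0 at v ∈ {2}.
The Hessian is diagonal: diag(psi_uu, psi_vv). Second derivatives: psi_uu(-4)=12, psi_uu(0)=-12; psi_vv(2)=-2.
Saddle points occur where the two diagonal entries have opposite signs: (-4, 2). Count: 1.

1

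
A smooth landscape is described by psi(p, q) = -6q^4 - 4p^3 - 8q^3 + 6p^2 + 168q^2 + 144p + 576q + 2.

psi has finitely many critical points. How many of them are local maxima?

2

psi separates as a function of p plus a function of q, so ∇psi=0 decouples.
∂psi/∂p = -12(p - 4)(p + 3) = 0 at p ∈ {-3, 4}; ∂psi/∂q = -24(q - 4)(q + 2)(q + 3) = 0 at q ∈ {-3, -2, 4}.
The Hessian is diagonal: diag(psi_pp, psi_qq). Second derivatives: psi_pp(-3)=84, psi_pp(4)=-84; psi_qq(-3)=-168, psi_qq(-2)=144, psi_qq(4)=-1008.
Local maxima occur where both diagonal entries negative: (4, -3), (4, 4). Count: 2.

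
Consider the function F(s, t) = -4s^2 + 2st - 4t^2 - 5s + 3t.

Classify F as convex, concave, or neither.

concave

F is quadratic, so its Hessian is the constant matrix H = [[-8, 2], [2, -8]].
det(H) = 60, tr(H) = -16.
det(H) > 0 and tr(H) < 0, so H is negative definite everywhere: concave.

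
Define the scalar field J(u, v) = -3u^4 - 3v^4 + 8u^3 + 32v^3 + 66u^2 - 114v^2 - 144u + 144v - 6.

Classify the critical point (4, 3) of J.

saddle point

The mixed partial ∂²J/∂u∂v is 0, so the Hessian at any point is diag(J_uu, J_vv) = diag(12(-3u^2 + 4u + 11), 12(-3v^2 + 16v - 19)).
At (4, 3): H = diag(-252, 24).
The eigenvalues have opposite signs, so H is indefinite: a saddle point.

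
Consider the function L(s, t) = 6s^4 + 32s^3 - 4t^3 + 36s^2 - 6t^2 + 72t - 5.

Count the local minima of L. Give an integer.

L separates as a function of s plus a function of t, so ∇L=0 decouples.
∂L/∂s = 24s(s + 1)(s + 3) = 0 at s ∈ {-3, -1, 0}; ∂L/∂t = -12(t - 2)(t + 3) = 0 at t ∈ {-3, 2}.
The Hessian is diagonal: diag(L_ss, L_tt). Second derivatives: L_ss(-3)=144, L_ss(-1)=-48, L_ss(0)=72; L_tt(-3)=60, L_tt(2)=-60.
Local minima occur where both diagonal entries positive: (-3, -3), (0, -3). Count: 2.

2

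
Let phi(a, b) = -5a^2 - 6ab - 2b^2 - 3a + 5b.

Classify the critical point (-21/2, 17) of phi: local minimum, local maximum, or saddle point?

local maximum

The Hessian of phi is constant: H = [[-10, -6], [-6, -4]].
det(H) = (-10)·(-4) − (-6)² = 4.
det(H) > 0 and tr(H) = -14 < 0, so H is negative definite and the point is a local maximum.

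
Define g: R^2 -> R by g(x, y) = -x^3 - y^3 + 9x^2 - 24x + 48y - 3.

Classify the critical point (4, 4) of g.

local maximum

The mixed partial ∂²g/∂x∂y is 0, so the Hessian at any point is diag(g_xx, g_yy) = diag(6(-x + 3), -6y).
At (4, 4): H = diag(-6, -24).
Both eigenvalues are negative, so H is negative definite: a local maximum.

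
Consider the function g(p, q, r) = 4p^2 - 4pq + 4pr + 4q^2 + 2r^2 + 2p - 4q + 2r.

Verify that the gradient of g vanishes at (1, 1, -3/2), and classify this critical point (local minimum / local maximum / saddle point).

local minimum

∇g = (8p - 4q + 4r + 2, -4p + 8q - 4, 4p + 4r + 2); substituting (1, 1, -3/2) gives ∇g = (0, 0, 0), so (1, 1, -3/2) is indeed a critical point.
The Hessian is constant: H = [[8, -4, 4], [-4, 8, 0], [4, 0, 4]].
Leading principal minors: Δ₁ = 8, Δ₂ = 48, Δ₃ = 64.
All leading minors are positive, so H is positive definite: a local minimum.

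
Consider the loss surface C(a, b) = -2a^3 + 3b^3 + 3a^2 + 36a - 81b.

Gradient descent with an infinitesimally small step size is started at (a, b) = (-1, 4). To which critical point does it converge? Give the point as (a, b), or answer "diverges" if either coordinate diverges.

(-2, 3)

C is separable, so gradient descent decouples: a follows -∂C/∂a, b follows -∂C/∂b.
∂C/∂a = -6(a - 3)(a + 2); at a=-1 this is 24, so a decreases.
∂C/∂b = 9(b - 3)(b + 3); at b=4 this is 63, so b decreases.
a converges to its nearest critical value -2 (a local min of the a-part); b converges to 3. The iterate converges to (-2, 3).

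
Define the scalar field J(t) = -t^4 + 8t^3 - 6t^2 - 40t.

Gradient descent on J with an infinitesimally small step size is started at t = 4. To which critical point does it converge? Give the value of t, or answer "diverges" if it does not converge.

J'(t) = -4(t - 5)(t - 2)(t + 1), so J'(4) = 40.
Gradient descent moves in the -J' direction, i.e. t is decreasing.
The nearest critical point in that direction is t = 2, where J'' = 36 > 0 (a local minimum). The iterate converges there.

2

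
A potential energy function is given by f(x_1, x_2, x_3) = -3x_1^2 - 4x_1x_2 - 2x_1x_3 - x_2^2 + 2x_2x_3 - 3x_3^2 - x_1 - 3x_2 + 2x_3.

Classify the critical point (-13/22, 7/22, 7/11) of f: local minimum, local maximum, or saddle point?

saddle point

The Hessian is constant: H = [[-6, -4, -2], [-4, -2, 2], [-2, 2, -6]].
Leading principal minors: Δ₁ = -6, Δ₂ = -4, Δ₃ = 88.
The minors fit neither the all-positive nor the alternating-sign pattern, so H is indefinite: a saddle point.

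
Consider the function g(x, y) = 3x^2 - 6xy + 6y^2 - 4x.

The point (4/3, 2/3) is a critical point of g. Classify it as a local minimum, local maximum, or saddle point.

The Hessian of g is constant: H = [[6, -6], [-6, 12]].
det(H) = 6·12 − (-6)² = 36.
det(H) > 0 and tr(H) = 18 > 0, so H is positive definite and the point is a local minimum.

local minimum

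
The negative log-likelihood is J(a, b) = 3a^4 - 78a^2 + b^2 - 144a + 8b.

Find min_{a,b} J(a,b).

J(a,b) separates as P(a) + Q(b), so its minimum is min P + min Q.
P'(a) = 12(a - 4)(a + 1)(a + 3) vanishes at a ∈ {-3, -1, 4}; Q'(b) = 2b + 8 vanishes at b ∈ {-4}.
Local minima of P (where P''>0): P(-3)=-27, P(4)=-1056. Local minima of Q: Q(-4)=-16.
So the global minimum of J is P(4) + Q(-4) = -1056 − 16 = -1072, attained at (4, -4).

-1072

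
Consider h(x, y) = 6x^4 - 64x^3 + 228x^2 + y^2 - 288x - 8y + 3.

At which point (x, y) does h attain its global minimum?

h(x,y) separates as P(x) + Q(y) + 3, so its minimum is min P + min Q + 3.
P'(x) = 24(x - 4)(x - 3)(x - 1) vanishes at x ∈ {1, 3, 4}; Q'(y) = 2y - 8 vanishes at y ∈ {4}.
Local minima of P (where P''>0): P(1)=-118, P(4)=-64. Local minima of Q: Q(4)=-16.
So the global minimum of h is P(1) + Q(4) + 3 = -118 − 16 + 3 = -131, attained at (1, 4).

(1, 4)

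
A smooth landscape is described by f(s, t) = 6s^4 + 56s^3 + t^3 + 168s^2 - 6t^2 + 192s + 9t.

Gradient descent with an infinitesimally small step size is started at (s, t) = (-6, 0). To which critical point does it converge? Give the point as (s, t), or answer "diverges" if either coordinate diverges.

diverges

f is separable, so gradient descent decouples: s follows -∂f/∂s, t follows -∂f/∂t.
∂f/∂s = 24(s + 1)(s + 2)(s + 4); at s=-6 this is -960, so s increases.
∂f/∂t = 3(t - 3)(t - 1); at t=0 this is 9, so t decreases.
The t-coordinate has no critical point in that direction and runs off to infinity.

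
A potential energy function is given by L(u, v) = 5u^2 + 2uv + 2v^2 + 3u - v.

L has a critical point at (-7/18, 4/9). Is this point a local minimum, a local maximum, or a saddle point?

local minimum

The Hessian of L is constant: H = [[10, 2], [2, 4]].
det(H) = 10·4 − 2² = 36.
det(H) > 0 and tr(H) = 14 > 0, so H is positive definite and the point is a local minimum.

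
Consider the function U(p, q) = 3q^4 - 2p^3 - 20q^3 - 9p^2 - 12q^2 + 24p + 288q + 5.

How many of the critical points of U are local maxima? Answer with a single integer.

U separates as a function of p plus a function of q, so ∇U=0 decouples.
∂U/∂p = -6(p - 1)(p + 4) = 0 at p ∈ {-4, 1}; ∂U/∂q = 12(q - 4)(q - 3)(q + 2) = 0 at q ∈ {-2, 3, 4}.
The Hessian is diagonal: diag(U_pp, U_qq). Second derivatives: U_pp(-4)=30, U_pp(1)=-30; U_qq(-2)=360, U_qq(3)=-60, U_qq(4)=72.
Local maxima occur where both diagonal entries negative: (1, 3). Count: 1.

1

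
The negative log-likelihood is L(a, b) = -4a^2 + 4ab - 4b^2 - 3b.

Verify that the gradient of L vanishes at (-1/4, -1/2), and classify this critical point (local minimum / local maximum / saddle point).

local maximum

∇L = (-8a + 4b, 4a - 8b - 3); substituting (-1/4, -1/2) gives ∇L = (0, 0), so (-1/4, -1/2) is indeed a critical point.
The Hessian of L is constant: H = [[-8, 4], [4, -8]].
det(H) = (-8)·(-8) − 4² = 48.
det(H) > 0 and tr(H) = -16 < 0, so H is negative definite and the point is a local maximum.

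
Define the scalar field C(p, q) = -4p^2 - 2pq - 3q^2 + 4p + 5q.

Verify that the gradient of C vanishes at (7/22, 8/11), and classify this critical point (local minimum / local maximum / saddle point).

local maximum

∇C = (-8p - 2q + 4, -2p - 6q + 5); substituting (7/22, 8/11) gives ∇C = (0, 0), so (7/22, 8/11) is indeed a critical point.
The Hessian of C is constant: H = [[-8, -2], [-2, -6]].
det(H) = (-8)·(-6) − (-2)² = 44.
det(H) > 0 and tr(H) = -14 < 0, so H is negative definite and the point is a local maximum.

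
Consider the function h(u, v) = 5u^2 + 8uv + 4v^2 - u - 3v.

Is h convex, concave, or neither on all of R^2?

convex

h is quadratic, so its Hessian is the constant matrix H = [[10, 8], [8, 8]].
det(H) = 16, tr(H) = 18.
det(H) > 0 and tr(H) > 0, so H is positive definite everywhere: convex.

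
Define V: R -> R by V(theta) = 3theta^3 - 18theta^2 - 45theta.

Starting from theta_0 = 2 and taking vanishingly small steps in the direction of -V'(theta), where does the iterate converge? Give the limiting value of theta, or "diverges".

V'(theta) = 9(theta - 5)(theta + 1), so V'(2) = -81.
Gradient descent moves in the -V' direction, i.e. theta is increasing.
The nearest critical point in that direction is theta = 5, where V'' = 54 > 0 (a local minimum). The iterate converges there.

5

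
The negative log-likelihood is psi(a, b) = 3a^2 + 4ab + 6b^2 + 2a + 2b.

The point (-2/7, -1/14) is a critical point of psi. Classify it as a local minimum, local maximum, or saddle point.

local minimum

The Hessian of psi is constant: H = [[6, 4], [4, 12]].
det(H) = 6·12 − 4² = 56.
det(H) > 0 and tr(H) = 18 > 0, so H is positive definite and the point is a local minimum.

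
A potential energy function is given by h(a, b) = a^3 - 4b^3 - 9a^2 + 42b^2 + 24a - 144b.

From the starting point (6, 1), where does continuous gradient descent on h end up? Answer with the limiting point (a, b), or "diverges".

(4, 3)

h is separable, so gradient descent decouples: a follows -∂h/∂a, b follows -∂h/∂b.
∂h/∂a = 3(a - 4)(a - 2); at a=6 this is 24, so a decreases.
∂h/∂b = -12(b - 4)(b - 3); at b=1 this is -72, so b increases.
a converges to its nearest critical value 4 (a local min of the a-part); b converges to 3. The iterate converges to (4, 3).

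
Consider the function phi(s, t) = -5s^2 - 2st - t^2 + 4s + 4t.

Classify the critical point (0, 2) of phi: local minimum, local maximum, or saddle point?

local maximum

The Hessian of phi is constant: H = [[-10, -2], [-2, -2]].
det(H) = (-10)·(-2) − (-2)² = 16.
det(H) > 0 and tr(H) = -12 < 0, so H is negative definite and the point is a local maximum.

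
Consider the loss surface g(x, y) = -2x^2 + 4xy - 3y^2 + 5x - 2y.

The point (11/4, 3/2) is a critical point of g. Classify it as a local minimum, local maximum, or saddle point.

local maximum

The Hessian of g is constant: H = [[-4, 4], [4, -6]].
det(H) = (-4)·(-6) − 4² = 8.
det(H) > 0 and tr(H) = -10 < 0, so H is negative definite and the point is a local maximum.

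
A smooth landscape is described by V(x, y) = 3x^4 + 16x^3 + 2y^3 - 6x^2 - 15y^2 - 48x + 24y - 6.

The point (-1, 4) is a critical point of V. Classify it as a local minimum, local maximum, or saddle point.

The mixed partial ∂²V/∂x∂y is 0, so the Hessian at any point is diag(V_xx, V_yy) = diag(12(3x^2 + 8x - 1), 6(2y - 5)).
At (-1, 4): H = diag(-72, 18).
The eigenvalues have opposite signs, so H is indefinite: a saddle point.

saddle point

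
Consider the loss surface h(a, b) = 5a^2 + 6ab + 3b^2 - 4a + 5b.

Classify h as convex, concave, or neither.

h is quadratic, so its Hessian is the constant matrix H = [[10, 6], [6, 6]].
det(H) = 24, tr(H) = 16.
det(H) > 0 and tr(H) > 0, so H is positive definite everywhere: convex.

convex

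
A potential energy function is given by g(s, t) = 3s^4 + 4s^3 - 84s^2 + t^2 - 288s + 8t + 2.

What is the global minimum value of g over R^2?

-1486

g(s,t) separates as P(s) + Q(t) + 2, so its minimum is min P + min Q + 2.
P'(s) = 12(s - 4)(s + 2)(s + 3) vanishes at s ∈ {-3, -2, 4}; Q'(t) = 2(t + 4) vanishes at t ∈ {-4}.
Local minima of P (where P''>0): P(-3)=243, P(4)=-1472. Local minima of Q: Q(-4)=-16.
So the global minimum of g is P(4) + Q(-4) + 2 = -1472 − 16 + 2 = -1486, attained at (4, -4).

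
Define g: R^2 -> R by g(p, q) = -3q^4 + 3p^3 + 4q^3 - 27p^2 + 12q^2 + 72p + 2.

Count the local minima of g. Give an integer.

1

g separates as a function of p plus a function of q, so ∇g=0 decouples.
∂g/∂p = 9(p - 4)(p - 2) = 0 at p ∈ {2, 4}; ∂g/∂q = -12q(q - 2)(q + 1) = 0 at q ∈ {-1, 0, 2}.
The Hessian is diagonal: diag(g_pp, g_qq). Second derivatives: g_pp(2)=-18, g_pp(4)=18; g_qq(-1)=-36, g_qq(0)=24, g_qq(2)=-72.
Local minima occur where both diagonal entries positive: (4, 0). Count: 1.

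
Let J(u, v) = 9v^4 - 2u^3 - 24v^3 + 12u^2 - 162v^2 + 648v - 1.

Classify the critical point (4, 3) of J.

saddle point

The mixed partial ∂²J/∂u∂v is 0, so the Hessian at any point is diag(J_uu, J_vv) = diag(12(-u + 2), 36(3v^2 - 4v - 9)).
At (4, 3): H = diag(-24, 216).
The eigenvalues have opposite signs, so H is indefinite: a saddle point.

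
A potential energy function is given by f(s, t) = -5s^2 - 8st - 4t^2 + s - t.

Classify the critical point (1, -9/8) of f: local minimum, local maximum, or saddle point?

local maximum

The Hessian of f is constant: H = [[-10, -8], [-8, -8]].
det(H) = (-10)·(-8) − (-8)² = 16.
det(H) > 0 and tr(H) = -18 < 0, so H is negative definite and the point is a local maximum.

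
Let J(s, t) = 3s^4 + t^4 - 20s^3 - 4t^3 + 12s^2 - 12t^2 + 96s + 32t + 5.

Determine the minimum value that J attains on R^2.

-120

J(s,t) separates as P(s) + Q(t) + 5, so its minimum is min P + min Q + 5.
P'(s) = 12(s - 4)(s - 2)(s + 1) vanishes at s ∈ {-1, 2, 4}; Q'(t) = 4(t - 4)(t - 1)(t + 2) vanishes at t ∈ {-2, 1, 4}.
Local minima of P (where P''>0): P(-1)=-61, P(4)=64. Local minima of Q: Q(-2)=-64, Q(4)=-64.
So the global minimum of J is P(-1) + Q(-2) + 5 = -61 − 64 + 5 = -120, attained at (-1, -2).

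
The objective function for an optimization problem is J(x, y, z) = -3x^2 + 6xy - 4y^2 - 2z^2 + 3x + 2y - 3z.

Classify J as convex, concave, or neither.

J is quadratic, so its Hessian is the constant matrix H = [[-6, 6, 0], [6, -8, 0], [0, 0, -4]].
Leading principal minors: -6, 12, -48.
Signs alternate −, +, − ⇒ H ≺ 0 ⇒ concave.

concave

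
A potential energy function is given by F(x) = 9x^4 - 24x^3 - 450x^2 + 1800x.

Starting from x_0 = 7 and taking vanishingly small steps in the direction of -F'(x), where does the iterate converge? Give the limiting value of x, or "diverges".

F'(x) = 36(x - 5)(x - 2)(x + 5), so F'(7) = 4320.
Gradient descent moves in the -F' direction, i.e. x is decreasing.
The nearest critical point in that direction is x = 5, where F'' = 1080 > 0 (a local minimum). The iterate converges there.

5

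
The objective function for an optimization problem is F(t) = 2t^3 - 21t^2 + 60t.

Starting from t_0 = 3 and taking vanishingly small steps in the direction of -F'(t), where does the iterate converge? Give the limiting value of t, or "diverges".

5

F'(t) = 6(t - 5)(t - 2), so F'(3) = -12.
Gradient descent moves in the -F' direction, i.e. t is increasing.
The nearest critical point in that direction is t = 5, where F'' = 18 > 0 (a local minimum). The iterate converges there.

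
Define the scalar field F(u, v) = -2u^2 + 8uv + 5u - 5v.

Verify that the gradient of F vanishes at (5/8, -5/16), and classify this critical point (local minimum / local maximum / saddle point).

saddle point

∇F = (-4u + 8v + 5, 8u - 5); substituting (5/8, -5/16) gives ∇F = (0, 0), so (5/8, -5/16) is indeed a critical point.
The Hessian of F is constant: H = [[-4, 8], [8, 0]].
det(H) = (-4)·0 − 8² = -64.
Since det(H) < 0, H is indefinite and the critical point is a saddle point.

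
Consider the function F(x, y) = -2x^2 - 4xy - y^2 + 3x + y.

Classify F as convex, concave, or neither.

neither

F is quadratic, so its Hessian is the constant matrix H = [[-4, -4], [-4, -2]].
det(H) = -8, tr(H) = -6.
det(H) < 0, so H is indefinite: neither convex nor concave.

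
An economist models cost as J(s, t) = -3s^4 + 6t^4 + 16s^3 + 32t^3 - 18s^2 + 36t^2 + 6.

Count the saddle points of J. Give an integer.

J separates as a function of s plus a function of t, so ∇J=0 decouples.
∂J/∂s = -12s(s - 3)(s - 1) = 0 at s ∈ {0, 1, 3}; ∂J/∂t = 24t(t + 1)(t + 3) = 0 at t ∈ {-3, -1, 0}.
The Hessian is diagonal: diag(J_ss, J_tt). Second derivatives: J_ss(0)=-36, J_ss(1)=24, J_ss(3)=-72; J_tt(-3)=144, J_tt(-1)=-48, J_tt(0)=72.
Saddle points occur where the two diagonal entries have opposite signs: (0, -3), (0, 0), (1, -1), (3, -3), (3, 0). Count: 5.

5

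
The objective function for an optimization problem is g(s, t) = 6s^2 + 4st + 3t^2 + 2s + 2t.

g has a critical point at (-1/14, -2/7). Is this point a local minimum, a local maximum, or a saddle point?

The Hessian of g is constant: H = [[12, 4], [4, 6]].
det(H) = 12·6 − 4² = 56.
det(H) > 0 and tr(H) = 18 > 0, so H is positive definite and the point is a local minimum.

local minimum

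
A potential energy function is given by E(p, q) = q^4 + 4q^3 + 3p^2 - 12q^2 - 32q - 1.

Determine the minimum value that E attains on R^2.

-65

E(p,q) separates as A(p) + B(q) − 1, so its minimum is min A + min B − 1.
A'(p) = 6p vanishes at p ∈ {0}; B'(q) = 4(q - 2)(q + 1)(q + 4) vanishes at q ∈ {-4, -1, 2}.
Local minima of A (where A''>0): A(0)=0. Local minima of B: B(-4)=-64, B(2)=-64.
So the global minimum of E is A(0) + B(-4) − 1 = 0 − 64 − 1 = -65, attained at (0, -4).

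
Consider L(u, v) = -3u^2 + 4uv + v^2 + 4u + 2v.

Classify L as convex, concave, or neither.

L is quadratic, so its Hessian is the constant matrix H = [[-6, 4], [4, 2]].
det(H) = -28, tr(H) = -4.
det(H) < 0, so H is indefinite: neither convex nor concave.

neither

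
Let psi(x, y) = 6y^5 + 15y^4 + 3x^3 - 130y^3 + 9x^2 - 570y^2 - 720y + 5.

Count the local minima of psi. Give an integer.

2

psi separates as a function of x plus a function of y, so ∇psi=0 decouples.
∂psi/∂x = 9x(x + 2) = 0 at x ∈ {-2, 0}; ∂psi/∂y = 30(y - 4)(y + 1)(y + 2)(y + 3) = 0 at y ∈ {-3, -2, -1, 4}.
The Hessian is diagonal: diag(psi_xx, psi_yy). Second derivatives: psi_xx(-2)=-18, psi_xx(0)=18; psi_yy(-3)=-420, psi_yy(-2)=180, psi_yy(-1)=-300, psi_yy(4)=6300.
Local minima occur where both diagonal entries positive: (0, -2), (0, 4). Count: 2.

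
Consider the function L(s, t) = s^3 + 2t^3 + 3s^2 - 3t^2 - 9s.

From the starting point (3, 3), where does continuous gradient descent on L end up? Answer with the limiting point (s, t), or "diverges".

(1, 1)

L is separable, so gradient descent decouples: s follows -∂L/∂s, t follows -∂L/∂t.
∂L/∂s = 3(s - 1)(s + 3); at s=3 this is 36, so s decreases.
∂L/∂t = 6t(t - 1); at t=3 this is 36, so t decreases.
s converges to its nearest critical value 1 (a local min of the s-part); t converges to 1. The iterate converges to (1, 1).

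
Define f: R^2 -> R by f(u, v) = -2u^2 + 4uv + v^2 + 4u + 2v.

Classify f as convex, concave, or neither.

f is quadratic, so its Hessian is the constant matrix H = [[-4, 4], [4, 2]].
det(H) = -24, tr(H) = -2.
det(H) < 0, so H is indefinite: neither convex nor concave.

neither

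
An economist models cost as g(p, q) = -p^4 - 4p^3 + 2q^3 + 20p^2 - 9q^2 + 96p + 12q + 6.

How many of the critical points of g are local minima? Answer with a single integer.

1

g separates as a function of p plus a function of q, so ∇g=0 decouples.
∂g/∂p = -4(p - 3)(p + 2)(p + 4) = 0 at p ∈ {-4, -2, 3}; ∂g/∂q = 6(q - 2)(q - 1) = 0 at q ∈ {1, 2}.
The Hessian is diagonal: diag(g_pp, g_qq). Second derivatives: g_pp(-4)=-56, g_pp(-2)=40, g_pp(3)=-140; g_qq(1)=-6, g_qq(2)=6.
Local minima occur where both diagonal entries positive: (-2, 2). Count: 1.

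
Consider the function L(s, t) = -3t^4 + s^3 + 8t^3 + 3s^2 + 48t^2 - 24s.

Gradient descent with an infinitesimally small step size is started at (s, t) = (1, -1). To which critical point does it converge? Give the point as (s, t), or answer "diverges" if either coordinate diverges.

(2, 0)

L is separable, so gradient descent decouples: s follows -∂L/∂s, t follows -∂L/∂t.
∂L/∂s = 3(s - 2)(s + 4); at s=1 this is -15, so s increases.
∂L/∂t = -12t(t - 4)(t + 2); at t=-1 this is -60, so t increases.
s converges to its nearest critical value 2 (a local min of the s-part); t converges to 0. The iterate converges to (2, 0).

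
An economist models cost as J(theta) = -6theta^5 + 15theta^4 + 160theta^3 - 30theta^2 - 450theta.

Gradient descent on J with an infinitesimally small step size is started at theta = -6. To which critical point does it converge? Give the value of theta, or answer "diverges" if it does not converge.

J'(theta) = -30(theta - 5)(theta - 1)(theta + 1)(theta + 3), so J'(-6) = -34650.
Gradient descent moves in the -J' direction, i.e. theta is increasing.
The nearest critical point in that direction is theta = -3, where J'' = 1920 > 0 (a local minimum). The iterate converges there.

-3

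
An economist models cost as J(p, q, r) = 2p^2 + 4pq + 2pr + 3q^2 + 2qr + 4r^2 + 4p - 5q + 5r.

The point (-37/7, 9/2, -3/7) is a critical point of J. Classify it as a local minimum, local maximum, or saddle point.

The Hessian is constant: H = [[4, 4, 2], [4, 6, 2], [2, 2, 8]].
Leading principal minors: Δ₁ = 4, Δ₂ = 8, Δ₃ = 56.
All leading minors are positive, so H is positive definite: a local minimum.

local minimum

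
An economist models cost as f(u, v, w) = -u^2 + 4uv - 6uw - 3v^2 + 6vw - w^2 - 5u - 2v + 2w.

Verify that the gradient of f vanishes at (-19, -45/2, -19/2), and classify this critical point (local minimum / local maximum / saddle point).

∇f = (-2u + 4v - 6w - 5, 4u - 6v + 6w - 2, -6u + 6v - 2w + 2); substituting (-19, -45/2, -19/2) gives ∇f = (0, 0, 0), so (-19, -45/2, -19/2) is indeed a critical point.
The Hessian is constant: H = [[-2, 4, -6], [4, -6, 6], [-6, 6, -2]].
Leading principal minors: Δ₁ = -2, Δ₂ = -4, Δ₃ = 8.
The minors fit neither the all-positive nor the alternating-sign pattern, so H is indefinite: a saddle point.

saddle point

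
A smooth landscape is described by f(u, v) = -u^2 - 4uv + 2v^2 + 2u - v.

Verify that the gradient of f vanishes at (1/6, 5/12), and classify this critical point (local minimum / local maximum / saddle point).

∇f = (-2u - 4v + 2, -4u + 4v - 1); substituting (1/6, 5/12) gives ∇f = (0, 0), so (1/6, 5/12) is indeed a critical point.
The Hessian of f is constant: H = [[-2, -4], [-4, 4]].
det(H) = (-2)·4 − (-4)² = -24.
Since det(H) < 0, H is indefinite and the critical point is a saddle point.

saddle point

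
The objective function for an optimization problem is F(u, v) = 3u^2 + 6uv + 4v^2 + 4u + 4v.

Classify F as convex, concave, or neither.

F is quadratic, so its Hessian is the constant matrix H = [[6, 6], [6, 8]].
det(H) = 12, tr(H) = 14.
det(H) > 0 and tr(H) > 0, so H is positive definite everywhere: convex.

convex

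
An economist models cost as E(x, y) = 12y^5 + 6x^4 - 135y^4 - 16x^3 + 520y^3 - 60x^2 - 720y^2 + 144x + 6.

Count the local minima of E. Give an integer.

E separates as a function of x plus a function of y, so ∇E=0 decouples.
∂E/∂x = 24(x - 3)(x - 1)(x + 2) = 0 at x ∈ {-2, 1, 3}; ∂E/∂y = 60y(y - 4)(y - 3)(y - 2) = 0 at y ∈ {0, 2, 3, 4}.
The Hessian is diagonal: diag(E_xx, E_yy). Second derivatives: E_xx(-2)=360, E_xx(1)=-144, E_xx(3)=240; E_yy(0)=-1440, E_yy(2)=240, E_yy(3)=-180, E_yy(4)=480.
Local minima occur where both diagonal entries positive: (-2, 2), (-2, 4), (3, 2), (3, 4). Count: 4.

4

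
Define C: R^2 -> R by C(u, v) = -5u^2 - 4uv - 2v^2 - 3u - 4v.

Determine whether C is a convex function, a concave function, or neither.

concave

C is quadratic, so its Hessian is the constant matrix H = [[-10, -4], [-4, -4]].
det(H) = 24, tr(H) = -14.
det(H) > 0 and tr(H) < 0, so H is negative definite everywhere: concave.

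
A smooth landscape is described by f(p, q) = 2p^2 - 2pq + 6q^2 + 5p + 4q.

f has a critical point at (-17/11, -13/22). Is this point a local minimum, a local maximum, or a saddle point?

The Hessian of f is constant: H = [[4, -2], [-2, 12]].
det(H) = 4·12 − (-2)² = 44.
det(H) > 0 and tr(H) = 16 > 0, so H is positive definite and the point is a local minimum.

local minimum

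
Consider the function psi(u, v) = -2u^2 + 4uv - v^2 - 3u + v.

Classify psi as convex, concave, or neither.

psi is quadratic, so its Hessian is the constant matrix H = [[-4, 4], [4, -2]].
det(H) = -8, tr(H) = -6.
det(H) < 0, so H is indefinite: neither convex nor concave.

neither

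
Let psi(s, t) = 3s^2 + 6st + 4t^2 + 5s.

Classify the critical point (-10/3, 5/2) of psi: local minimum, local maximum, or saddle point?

local minimum

The Hessian of psi is constant: H = [[6, 6], [6, 8]].
det(H) = 6·8 − 6² = 12.
det(H) > 0 and tr(H) = 14 > 0, so H is positive definite and the point is a local minimum.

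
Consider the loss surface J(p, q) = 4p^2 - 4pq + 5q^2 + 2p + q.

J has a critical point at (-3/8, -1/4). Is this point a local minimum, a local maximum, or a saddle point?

local minimum

The Hessian of J is constant: H = [[8, -4], [-4, 10]].
det(H) = 8·10 − (-4)² = 64.
det(H) > 0 and tr(H) = 18 > 0, so H is positive definite and the point is a local minimum.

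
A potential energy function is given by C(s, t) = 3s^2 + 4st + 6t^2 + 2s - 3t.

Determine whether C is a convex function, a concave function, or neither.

convex

C is quadratic, so its Hessian is the constant matrix H = [[6, 4], [4, 12]].
det(H) = 56, tr(H) = 18.
det(H) > 0 and tr(H) > 0, so H is positive definite everywhere: convex.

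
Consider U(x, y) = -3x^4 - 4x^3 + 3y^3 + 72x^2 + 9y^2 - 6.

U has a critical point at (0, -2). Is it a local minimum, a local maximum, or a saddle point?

The mixed partial ∂²U/∂x∂y is 0, so the Hessian at any point is diag(U_xx, U_yy) = diag(12(-3x^2 - 2x + 12), 18(y + 1)).
At (0, -2): H = diag(144, -18).
The eigenvalues have opposite signs, so H is indefinite: a saddle point.

saddle point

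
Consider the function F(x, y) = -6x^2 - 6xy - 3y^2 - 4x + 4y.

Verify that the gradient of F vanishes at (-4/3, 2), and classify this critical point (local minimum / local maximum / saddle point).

∇F = (-12x - 6y - 4, -6x - 6y + 4); substituting (-4/3, 2) gives ∇F = (0, 0), so (-4/3, 2) is indeed a critical point.
The Hessian of F is constant: H = [[-12, -6], [-6, -6]].
det(H) = (-12)·(-6) − (-6)² = 36.
det(H) > 0 and tr(H) = -18 < 0, so H is negative definite and the point is a local maximum.

local maximum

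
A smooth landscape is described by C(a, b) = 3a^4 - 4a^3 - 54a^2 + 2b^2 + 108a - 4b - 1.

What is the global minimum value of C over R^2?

C(a,b) separates as P(a) + Q(b) − 1, so its minimum is min P + min Q − 1.
P'(a) = 12(a - 3)(a - 1)(a + 3) vanishes at a ∈ {-3, 1, 3}; Q'(b) = 4b - 4 vanishes at b ∈ {1}.
Local minima of P (where P''>0): P(-3)=-459, P(3)=-27. Local minima of Q: Q(1)=-2.
So the global minimum of C is P(-3) + Q(1) − 1 = -459 − 2 − 1 = -462, attained at (-3, 1).

-462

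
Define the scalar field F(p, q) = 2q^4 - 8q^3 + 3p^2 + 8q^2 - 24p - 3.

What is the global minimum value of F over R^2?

F(p,q) separates as A(p) + B(q) − 3, so its minimum is min A + min B − 3.
A'(p) = 6p - 24 vanishes at p ∈ {4}; B'(q) = 8q(q - 2)(q - 1) vanishes at q ∈ {0, 1, 2}.
Local minima of A (where A''>0): A(4)=-48. Local minima of B: B(0)=0, B(2)=0.
So the global minimum of F is A(4) + B(0) − 3 = -48 + 0 − 3 = -51, attained at (4, 0).

-51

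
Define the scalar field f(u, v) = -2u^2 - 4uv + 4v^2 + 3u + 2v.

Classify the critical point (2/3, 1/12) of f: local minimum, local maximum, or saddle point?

The Hessian of f is constant: H = [[-4, -4], [-4, 8]].
det(H) = (-4)·8 − (-4)² = -48.
Since det(H) < 0, H is indefinite and the critical point is a saddle point.

saddle point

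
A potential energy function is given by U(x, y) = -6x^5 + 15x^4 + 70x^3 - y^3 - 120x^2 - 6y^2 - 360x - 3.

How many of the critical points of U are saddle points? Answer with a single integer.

4

U separates as a function of x plus a function of y, so ∇U=0 decouples.
∂U/∂x = -30(x - 3)(x - 2)(x + 1)(x + 2) = 0 at x ∈ {-2, -1, 2, 3}; ∂U/∂y = -3y(y + 4) = 0 at y ∈ {-4, 0}.
The Hessian is diagonal: diag(U_xx, U_yy). Second derivatives: U_xx(-2)=600, U_xx(-1)=-360, U_xx(2)=360, U_xx(3)=-600; U_yy(-4)=12, U_yy(0)=-12.
Saddle points occur where the two diagonal entries have opposite signs: (-2, 0), (-1, -4), (2, 0), (3, -4). Count: 4.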